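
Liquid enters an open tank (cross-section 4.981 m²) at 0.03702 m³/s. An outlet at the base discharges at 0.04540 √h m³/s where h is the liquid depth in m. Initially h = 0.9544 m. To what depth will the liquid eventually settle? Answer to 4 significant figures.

0.6649 m

Level balance: A dh/dt = 0.03702 − 0.04540 √h. Setting dh/dt = 0:
Q_in = 0.04540 √h_ss ⇒ √h_ss = 0.03702/0.04540 = 0.815419.
h_ss = 0.815419² = 0.664907 m. (Since h₀ = 0.9544 m > h_ss, the level will fall toward this value.)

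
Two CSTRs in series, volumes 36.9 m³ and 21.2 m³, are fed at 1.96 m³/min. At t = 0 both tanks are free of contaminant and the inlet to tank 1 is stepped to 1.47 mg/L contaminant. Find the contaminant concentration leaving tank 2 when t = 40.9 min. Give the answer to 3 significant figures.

Each tank obeys Vᵢ dCᵢ/dt = Q(Cᵢ₋₁ − Cᵢ), so τᵢ = Vᵢ/Q.
τ₁ = 36.9/1.96 = 18.827 min; τ₂ = 21.2/1.96 = 10.816 min.
Solving the cascade with C₁(0)=C₂(0)=0 gives C₂(t) = C_in[1 − (τ₁ e^(−t/τ₁) − τ₂ e^(−t/τ₂))/(τ₁ − τ₂)].
At t = 40.9: e^(−t/τ₁) = 0.11390, e^(−t/τ₂) = 0.022793.
C₂ = 1.47·[1 − (18.827·0.11390 − 10.816·0.022793)/(8.0102)] = 1.47·0.76308 = 1.1217 mg/L.

1.12 mg/L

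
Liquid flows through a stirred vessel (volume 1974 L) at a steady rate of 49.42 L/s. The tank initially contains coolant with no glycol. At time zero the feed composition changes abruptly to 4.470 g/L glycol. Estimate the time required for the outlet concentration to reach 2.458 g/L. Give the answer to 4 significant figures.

Species balance: V dC/dt = Q(C_in − C) ⇒ τ = V/Q = 39.9433 s.
C(t) = C_in + (C₀ − C_in) e^(−t/τ). Set C = 2.458 and solve for t:
e^(−t/τ) = (C − C_in)/(C₀ − C_in) = (2.458 − 4.470)/(0 − 4.470) = 0.450112
t = −τ ln(…) = 39.9433 × 0.798259 = 31.8851 s.

31.89 s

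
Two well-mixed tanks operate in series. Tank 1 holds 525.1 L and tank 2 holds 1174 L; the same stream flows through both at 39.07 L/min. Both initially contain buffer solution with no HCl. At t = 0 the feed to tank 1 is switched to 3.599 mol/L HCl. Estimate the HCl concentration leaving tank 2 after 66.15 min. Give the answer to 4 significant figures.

2.900 mol/L

Each tank obeys Vᵢ dCᵢ/dt = Q(Cᵢ₋₁ − Cᵢ), so τᵢ = Vᵢ/Q.
τ₁ = 525.1/39.07 = 13.4400 min; τ₂ = 1174/39.07 = 30.0486 min.
Tank 1: C₁ = C_in(1 − e^(−t/τ₁)). Tank 2 (τ₁ ≠ τ₂): C₂ = C_in[1 − (τ₁ e^(−t/τ₁) − τ₂ e^(−t/τ₂))/(τ₁ − τ₂)].
At t = 66.15: e^(−t/τ₁) = 0.00728540, e^(−t/τ₂) = 0.110645.
C₂ = 3.599·[1 − (13.4400·0.00728540 − 30.0486·0.110645)/(-16.6087)] = 3.599·0.805715 = 2.89977 mol/L.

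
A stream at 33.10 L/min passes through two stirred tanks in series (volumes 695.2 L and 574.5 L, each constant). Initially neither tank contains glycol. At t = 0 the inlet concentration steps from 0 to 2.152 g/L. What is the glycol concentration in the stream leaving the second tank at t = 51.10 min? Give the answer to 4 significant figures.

1.603 g/L

Time constants: τᵢ = Vᵢ/Q for each well-mixed tank.
τ₁ = 695.2/33.10 = 21.0030 min; τ₂ = 574.5/33.10 = 17.3565 min.
Tank 1: C₁ = C_in(1 − e^(−t/τ₁)). Tank 2 (τ₁ ≠ τ₂): C₂ = C_in[1 − (τ₁ e^(−t/τ₁) − τ₂ e^(−t/τ₂))/(τ₁ − τ₂)].
At t = 51.10: e^(−t/τ₁) = 0.0877746, e^(−t/τ₂) = 0.0526472.
C₂ = 2.152·[1 − (21.0030·0.0877746 − 17.3565·0.0526472)/(3.64653)] = 2.152·0.745028 = 1.60330 g/L.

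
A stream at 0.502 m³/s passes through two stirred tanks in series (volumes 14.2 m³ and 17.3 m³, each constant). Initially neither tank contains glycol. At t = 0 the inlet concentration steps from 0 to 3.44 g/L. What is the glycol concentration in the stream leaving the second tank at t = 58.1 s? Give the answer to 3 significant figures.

Each tank obeys Vᵢ dCᵢ/dt = Q(Cᵢ₋₁ − Cᵢ), so τᵢ = Vᵢ/Q.
τ₁ = 14.2/0.502 = 28.287 s; τ₂ = 17.3/0.502 = 34.462 s.
Tank 1: C₁ = C_in(1 − e^(−t/τ₁)). Tank 2 (τ₁ ≠ τ₂): C₂ = C_in[1 − (τ₁ e^(−t/τ₁) − τ₂ e^(−t/τ₂))/(τ₁ − τ₂)].
At t = 58.1: e^(−t/τ₁) = 0.12823, e^(−t/τ₂) = 0.18528.
C₂ = 3.44·[1 − (28.287·0.12823 − 34.462·0.18528)/(-6.1753)] = 3.44·0.55340 = 1.9037 g/L.

1.90 g/L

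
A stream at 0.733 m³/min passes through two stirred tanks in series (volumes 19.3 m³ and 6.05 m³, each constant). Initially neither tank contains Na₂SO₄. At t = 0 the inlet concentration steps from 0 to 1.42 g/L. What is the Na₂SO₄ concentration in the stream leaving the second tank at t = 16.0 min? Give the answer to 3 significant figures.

0.387 g/L

Time constants: τᵢ = Vᵢ/Q for each well-mixed tank.
τ₁ = 19.3/0.733 = 26.330 min; τ₂ = 6.05/0.733 = 8.2538 min.
Solving the cascade with C₁(0)=C₂(0)=0 gives C₂(t) = C_in[1 − (τ₁ e^(−t/τ₁) − τ₂ e^(−t/τ₂))/(τ₁ − τ₂)].
At t = 16.0: e^(−t/τ₁) = 0.54462, e^(−t/τ₂) = 0.14392.
C₂ = 1.42·[1 − (26.330·0.54462 − 8.2538·0.14392)/(18.076)] = 1.42·0.27242 = 0.38684 g/L.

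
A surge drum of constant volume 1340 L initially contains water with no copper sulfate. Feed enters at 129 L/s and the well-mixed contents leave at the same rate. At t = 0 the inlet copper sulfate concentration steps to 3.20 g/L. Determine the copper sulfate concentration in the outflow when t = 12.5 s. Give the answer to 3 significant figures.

2.24 g/L

Mass balance on the solute (V constant): V dC/dt = Q(C_in − C).
Time constant τ = V/Q = 1340/129 = 10.388 s.
C approaches C_in exponentially: C(t) = C_in + (C₀ − C_in) e^(−t/τ).
C(12.5) = 3.20 + (0 − 3.20)·e^(−12.5/10.388) = 3.20 + (-3.2000)·0.30018 = 2.2394 g/L.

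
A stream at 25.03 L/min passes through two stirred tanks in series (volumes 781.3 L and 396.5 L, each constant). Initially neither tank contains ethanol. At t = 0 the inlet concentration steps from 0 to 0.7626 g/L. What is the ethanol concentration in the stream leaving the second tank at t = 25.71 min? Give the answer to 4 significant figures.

0.2382 g/L

Each tank obeys Vᵢ dCᵢ/dt = Q(Cᵢ₋₁ − Cᵢ), so τᵢ = Vᵢ/Q.
τ₁ = 781.3/25.03 = 31.2145 min; τ₂ = 396.5/25.03 = 15.8410 min.
Solving the cascade with C₁(0)=C₂(0)=0 gives C₂(t) = C_in[1 − (τ₁ e^(−t/τ₁) − τ₂ e^(−t/τ₂))/(τ₁ − τ₂)].
At t = 25.71: e^(−t/τ₁) = 0.438825, e^(−t/τ₂) = 0.197305.
C₂ = 0.7626·[1 − (31.2145·0.438825 − 15.8410·0.197305)/(15.3736)] = 0.7626·0.312311 = 0.238169 g/L.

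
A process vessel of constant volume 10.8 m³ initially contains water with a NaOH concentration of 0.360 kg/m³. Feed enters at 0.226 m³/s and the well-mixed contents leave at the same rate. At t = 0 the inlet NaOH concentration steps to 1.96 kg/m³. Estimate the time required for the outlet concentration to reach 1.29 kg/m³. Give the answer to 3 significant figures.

41.6 s

Mass balance on the solute (V constant): V dC/dt = Q(C_in − C), so τ = V/Q = 47.788 s.
C(t) = C_in + (C₀ − C_in) e^(−t/τ). Set C = 1.29 and solve for t:
e^(−t/τ) = (C − C_in)/(C₀ − C_in) = (1.29 − 1.96)/(0.360 − 1.96) = 0.41875
t = −τ ln(…) = 47.788 × 0.87048 = 41.598 s.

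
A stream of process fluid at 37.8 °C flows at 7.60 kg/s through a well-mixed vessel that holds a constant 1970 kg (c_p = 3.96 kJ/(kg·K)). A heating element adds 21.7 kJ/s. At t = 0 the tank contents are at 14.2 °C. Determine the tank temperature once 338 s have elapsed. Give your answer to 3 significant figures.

M c_p dT/dt = ṁ c_p (T_in − T) + Q̇.
Rearrange: dT/dt = (T_ss − T)/τ with τ = M/ṁ = 259.21 s and T_ss = T_in + Q̇/(ṁ c_p) = 38.521 °C.
This is linear first-order; T(t) = T_ss + (T₀ − T_ss) e^(−t/τ).
T(338) = 38.521 + (-24.321)·e^(−338/259.21) = 38.521 + (-24.321)·0.27145 = 31.919 °C.

31.9 °C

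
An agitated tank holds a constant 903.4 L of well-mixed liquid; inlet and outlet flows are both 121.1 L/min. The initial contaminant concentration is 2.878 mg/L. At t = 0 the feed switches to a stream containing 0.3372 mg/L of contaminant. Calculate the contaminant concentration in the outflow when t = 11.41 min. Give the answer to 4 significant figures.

Species balance on the tank: V dC/dt = Q(C_in − C).
So dC/dt = (C_in − C)/τ with τ = V/Q = 903.4/121.1 = 7.45995 min.
This is linear first-order; C(t) = C_in + (C₀ − C_in) e^(−t/τ).
C(11.41) = 0.3372 + (2.878 − 0.3372)·e^(−11.41/7.45995) = 0.3372 + (2.54080)·0.216644 = 0.887649 mg/L.

0.8876 mg/L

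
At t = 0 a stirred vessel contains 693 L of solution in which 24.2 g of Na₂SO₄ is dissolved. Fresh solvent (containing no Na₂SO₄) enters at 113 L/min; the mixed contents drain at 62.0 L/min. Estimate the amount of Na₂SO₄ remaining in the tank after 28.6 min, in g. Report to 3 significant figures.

6.10 g

Total volume: dV/dt = Q_in − Q_out = 51.000 L/min, so V(t) = 693 + 51.000 t and V(28.6) = 2151.6 L.
Species balance (pure solvent in): dm/dt = −Q_out · m/V(t).
Separate: dm/m = −Q_out dt/V(t) ⇒ ln(m/m₀) = −(Q_out/(Q_in−Q_out)) ln(V/V₀).
m = m₀ (V₀/V)^(Q_out/(Q_in−Q_out)) = 24.2 × (693/2151.6)^(1.2157) = 6.1047 g.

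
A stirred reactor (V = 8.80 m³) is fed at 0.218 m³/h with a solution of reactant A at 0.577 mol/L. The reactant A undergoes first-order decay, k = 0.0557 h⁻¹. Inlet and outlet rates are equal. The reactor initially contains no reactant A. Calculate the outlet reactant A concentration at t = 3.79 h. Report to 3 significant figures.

Species balance: V dC/dt = Q C_in − Q C − k V C.
This is linear with rate a = Q/V + k = 0.080473 h⁻¹.
C_ss = Q C_in/(Q + kV) = 0.17762 mol/L; C(t) = C_ss + (C₀ − C_ss) e^(−a t).
C(3.79) = 0.17762 + (-0.17762)·e^(−0.080473·3.79) = 0.17762 + (-0.17762)·0.73713 = 0.046692 mol/L.

0.0467 mol/L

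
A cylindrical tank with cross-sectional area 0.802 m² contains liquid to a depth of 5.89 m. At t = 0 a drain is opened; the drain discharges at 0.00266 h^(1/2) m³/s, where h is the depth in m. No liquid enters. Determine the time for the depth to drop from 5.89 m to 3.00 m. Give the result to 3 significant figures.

419 s

A dh/dt = −Q_out = −0.00266 √h.
∫ h^(−1/2) dh = −(0.00266/A) ∫ dt, giving 2√h = 2√h₀ − (0.00266/A) t.
t = 2A(√h₀ − √h)/0.00266 = 2·0.802·(√5.89 − √3.00)/0.00266
  = 1.6040 × (2.4269 − 1.7321) / 0.00266 = 419.02 s.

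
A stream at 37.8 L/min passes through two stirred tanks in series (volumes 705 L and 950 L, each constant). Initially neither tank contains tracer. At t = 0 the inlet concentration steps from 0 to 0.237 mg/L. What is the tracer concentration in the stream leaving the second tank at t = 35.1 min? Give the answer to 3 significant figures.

Each tank obeys Vᵢ dCᵢ/dt = Q(Cᵢ₋₁ − Cᵢ), so τᵢ = Vᵢ/Q.
τ₁ = 705/37.8 = 18.651 min; τ₂ = 950/37.8 = 25.132 min.
Solving the cascade with C₁(0)=C₂(0)=0 gives C₂(t) = C_in[1 − (τ₁ e^(−t/τ₁) − τ₂ e^(−t/τ₂))/(τ₁ − τ₂)].
At t = 35.1: e^(−t/τ₁) = 0.15229, e^(−t/τ₂) = 0.24743.
C₂ = 0.237·[1 − (18.651·0.15229 − 25.132·0.24743)/(-6.4815)] = 0.237·0.47879 = 0.11347 mg/L.

0.113 mg/L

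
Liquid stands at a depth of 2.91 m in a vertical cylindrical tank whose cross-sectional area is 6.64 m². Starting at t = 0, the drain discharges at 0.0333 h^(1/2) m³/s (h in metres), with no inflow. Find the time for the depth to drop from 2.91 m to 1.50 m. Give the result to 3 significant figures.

Mass balance (ρ constant): A dh/dt = −0.0333 √h.
Separate and integrate: 2(√h − √h₀) = −(0.0333/A) t.
t = 2A(√h₀ − √h)/0.0333 = 2·6.64·(√2.91 − √1.50)/0.0333
  = 13.280 × (1.7059 − 1.2247) / 0.0333 = 191.87 s.

192 s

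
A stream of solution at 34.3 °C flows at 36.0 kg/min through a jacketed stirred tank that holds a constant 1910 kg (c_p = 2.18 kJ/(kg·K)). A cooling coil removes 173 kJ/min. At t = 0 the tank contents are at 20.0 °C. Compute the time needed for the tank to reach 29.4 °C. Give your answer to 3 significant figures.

M c_p dT/dt = ṁ c_p (T_in − T) − Q̇.
τ = M/ṁ = 53.056 min; T_ss = T_in − Q̇/(ṁ c_p) = 32.096 °C.
T(t) = T_ss + (T₀ − T_ss) e^(−t/τ). Set T = 29.4:
e^(−t/τ) = (29.4 − 32.096)/(20.0 − 32.096) = 0.22286
t = −53.056 · ln(0.22286) = 79.648 min.

79.6 min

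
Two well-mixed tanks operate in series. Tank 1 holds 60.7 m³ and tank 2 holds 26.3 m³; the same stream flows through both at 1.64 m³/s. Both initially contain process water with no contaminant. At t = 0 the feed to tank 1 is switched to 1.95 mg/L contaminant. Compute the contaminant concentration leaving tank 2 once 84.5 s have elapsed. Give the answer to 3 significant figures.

1.61 mg/L

Time constants: τᵢ = Vᵢ/Q for each well-mixed tank.
τ₁ = 60.7/1.64 = 37.012 s; τ₂ = 26.3/1.64 = 16.037 s.
Tank 1: C₁ = C_in(1 − e^(−t/τ₁)). Tank 2 (τ₁ ≠ τ₂): C₂ = C_in[1 − (τ₁ e^(−t/τ₁) − τ₂ e^(−t/τ₂))/(τ₁ − τ₂)].
At t = 84.5: e^(−t/τ₁) = 0.10197, e^(−t/τ₂) = 0.0051477.
C₂ = 1.95·[1 − (37.012·0.10197 − 16.037·0.0051477)/(20.976)] = 1.95·0.82400 = 1.6068 mg/L.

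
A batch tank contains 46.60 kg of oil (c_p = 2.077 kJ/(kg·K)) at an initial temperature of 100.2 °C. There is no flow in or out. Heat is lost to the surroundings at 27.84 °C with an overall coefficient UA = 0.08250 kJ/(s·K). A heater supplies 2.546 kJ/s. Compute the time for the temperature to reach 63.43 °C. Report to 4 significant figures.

2548 s

Lumped-capacitance energy balance: M c_p dT/dt = UA(T_amb − T) + Q̇.
τ = M c_p/UA = 1173.19 s; T_ss = T_amb + Q̇/UA = 27.84 + 2.546/0.08250 = 58.7006 °C.
T(t) = T_ss + (T₀ − T_ss)e^(−t/τ); set T = 63.43:
t = −τ ln[(T − T_ss)/(T₀ − T_ss)] = −1173.19 · ln(0.113963) = 2548.03 s.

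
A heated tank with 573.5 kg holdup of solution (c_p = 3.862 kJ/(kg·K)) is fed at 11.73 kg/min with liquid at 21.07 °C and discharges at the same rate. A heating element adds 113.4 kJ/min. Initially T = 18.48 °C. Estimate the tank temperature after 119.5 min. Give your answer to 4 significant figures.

M c_p dT/dt = ṁ c_p (T_in − T) + Q̇.
τ = M/ṁ = 48.8917 min; T_ss = T_in + Q̇/(ṁ c_p) = 21.07 + 113.4/(11.73·3.862) = 23.5732 °C.
This is linear first-order; T(t) = T_ss + (T₀ − T_ss) e^(−t/τ).
T(119.5) = 23.5732 + (-5.09324)·e^(−119.5/48.8917) = 23.5732 + (-5.09324)·0.0867976 = 23.1312 °C.

23.13 °C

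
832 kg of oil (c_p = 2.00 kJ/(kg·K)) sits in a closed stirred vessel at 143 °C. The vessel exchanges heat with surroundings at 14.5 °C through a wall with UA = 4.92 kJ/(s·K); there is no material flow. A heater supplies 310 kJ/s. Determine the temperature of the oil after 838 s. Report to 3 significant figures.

Energy balance: M c_p dT/dt = −UA(T − T_amb) + Q̇.
dT/dt = (T_ss − T)/τ with T_ss = T_amb + Q̇/UA = 14.5 + 310/4.92 = 77.508 °C, τ = M c_p/UA = 832·2.00/4.92 = 338.21 s.
Solution: T(t) = T_ss + (T₀ − T_ss) e^(−t/τ).
T(838) = 77.508 + (65.492)·0.083933 = 83.005 °C.

83.0 °C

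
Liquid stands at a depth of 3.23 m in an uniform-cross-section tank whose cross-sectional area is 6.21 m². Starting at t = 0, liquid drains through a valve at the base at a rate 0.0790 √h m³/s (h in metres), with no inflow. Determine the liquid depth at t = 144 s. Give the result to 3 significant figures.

0.777 m

With no inflow, A dh/dt = −0.0790 √h.
∫ h^(−1/2) dh = −(0.0790/A) ∫ dt, giving 2√h = 2√h₀ − (0.0790/A) t.
√h = √3.23 − 0.0790·144/(2·6.21) = 1.7972 − 0.91594 = 0.88128.
h = 0.88128² = 0.77665 m.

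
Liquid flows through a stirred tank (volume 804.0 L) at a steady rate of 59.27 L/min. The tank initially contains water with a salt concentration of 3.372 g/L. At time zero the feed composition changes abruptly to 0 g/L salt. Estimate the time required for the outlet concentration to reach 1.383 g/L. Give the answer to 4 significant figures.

Species balance: V dC/dt = Q(C_in − C) ⇒ τ = V/Q = 13.5650 min.
C(t) = C_in + (C₀ − C_in) e^(−t/τ). Set C = 1.383 and solve for t:
e^(−t/τ) = (C − C_in)/(C₀ − C_in) = (1.383 − 0)/(3.372 − 0) = 0.410142
t = −τ ln(…) = 13.5650 × 0.891251 = 12.0899 min.

12.09 min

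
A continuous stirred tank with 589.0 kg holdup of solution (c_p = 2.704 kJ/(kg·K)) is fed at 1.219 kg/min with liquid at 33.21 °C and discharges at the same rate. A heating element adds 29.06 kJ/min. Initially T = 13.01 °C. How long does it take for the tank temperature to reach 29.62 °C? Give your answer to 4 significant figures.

Energy balance: M c_p dT/dt = ṁ c_p (T_in − T) + 29.06.
τ = M/ṁ = 483.183 min; T_ss = T_in + Q̇/(ṁ c_p) = 42.0263 °C.
T(t) = T_ss + (T₀ − T_ss) e^(−t/τ). Set T = 29.62:
e^(−t/τ) = (29.62 − 42.0263)/(13.01 − 42.0263) = 0.427563
t = −483.183 · ln(0.427563) = 410.539 min.

410.5 min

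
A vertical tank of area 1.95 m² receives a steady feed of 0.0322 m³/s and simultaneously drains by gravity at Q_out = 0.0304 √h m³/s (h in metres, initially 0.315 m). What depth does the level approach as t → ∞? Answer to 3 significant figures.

A dh/dt = Q_in − 0.0304 √h. Steady state requires inflow = outflow:
Q_in = 0.0304 √h_ss ⇒ √h_ss = 0.0322/0.0304 = 1.0592.
h_ss = 1.0592² = 1.1219 m. (Since h₀ = 0.315 m < h_ss, the level will rise toward this value.)

1.12 m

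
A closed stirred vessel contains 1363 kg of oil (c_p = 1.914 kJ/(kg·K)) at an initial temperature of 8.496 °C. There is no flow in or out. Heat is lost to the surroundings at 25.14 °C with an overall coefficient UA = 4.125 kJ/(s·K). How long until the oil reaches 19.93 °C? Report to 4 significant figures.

734.6 s

Lumped-capacitance energy balance: M c_p dT/dt = UA(T_amb − T).
τ = M c_p/UA = 632.432 s; T_ss = T_amb = 25.1400 °C.
T(t) = T_ss + (T₀ − T_ss)e^(−t/τ); set T = 19.93:
t = −τ ln[(T − T_ss)/(T₀ − T_ss)] = −632.432 · ln(0.313026) = 734.551 s.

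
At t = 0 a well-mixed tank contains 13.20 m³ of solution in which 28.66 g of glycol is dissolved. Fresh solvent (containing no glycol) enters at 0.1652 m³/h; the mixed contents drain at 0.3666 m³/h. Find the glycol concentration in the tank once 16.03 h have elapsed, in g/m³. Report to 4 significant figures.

Let m(t) be the amount of glycol. Volume: V(t) = V₀ + (Q_in − Q_out) t = 13.20 − 0.201400 t; V(16.03) = 9.97156 m³.
Solute balance: dm/dt = 0 − Q_out C = −Q_out m/V(t).
dm/m = −Q_out dt/(V₀ − 0.201400 t); integrating gives ln(m/m₀) = −(Q_out/(Q_in−Q_out)) ln(V/V₀).
m = m₀ (V₀/V)^(Q_out/(Q_in−Q_out)) = 28.66 × (13.20/9.97156)^(-1.82026) = 17.2008 g.
C = m/V = 17.2008/9.97156 = 1.72499 g/m³.

1.725 g/m³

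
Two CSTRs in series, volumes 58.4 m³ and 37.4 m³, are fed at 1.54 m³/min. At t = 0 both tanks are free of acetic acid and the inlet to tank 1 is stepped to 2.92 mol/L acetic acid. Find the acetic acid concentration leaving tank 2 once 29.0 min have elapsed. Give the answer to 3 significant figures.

0.716 mol/L

Species balance on tank i: dCᵢ/dt = (Cᵢ₋₁ − Cᵢ)/τᵢ with τᵢ = Vᵢ/Q.
τ₁ = 58.4/1.54 = 37.922 min; τ₂ = 37.4/1.54 = 24.286 min.
Tank 1: C₁ = C_in(1 − e^(−t/τ₁)). Tank 2 (τ₁ ≠ τ₂): C₂ = C_in[1 − (τ₁ e^(−t/τ₁) − τ₂ e^(−t/τ₂))/(τ₁ − τ₂)].
At t = 29.0: e^(−t/τ₁) = 0.46546, e^(−t/τ₂) = 0.30297.
C₂ = 2.92·[1 − (37.922·0.46546 − 24.286·0.30297)/(13.636)] = 2.92·0.24515 = 0.71584 mol/L.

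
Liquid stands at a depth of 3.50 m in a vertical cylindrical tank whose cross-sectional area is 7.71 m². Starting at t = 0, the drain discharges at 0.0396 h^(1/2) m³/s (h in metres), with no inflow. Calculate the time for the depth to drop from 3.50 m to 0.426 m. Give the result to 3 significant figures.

474 s

Volume balance on the tank: A dh/dt = −0.0396 √h.
Separate and integrate: 2(√h − √h₀) = −(0.0396/A) t.
t = 2A(√h₀ − √h)/0.0396 = 2·7.71·(√3.50 − √0.426)/0.0396
  = 15.420 × (1.8708 − 0.65269) / 0.0396 = 474.34 s.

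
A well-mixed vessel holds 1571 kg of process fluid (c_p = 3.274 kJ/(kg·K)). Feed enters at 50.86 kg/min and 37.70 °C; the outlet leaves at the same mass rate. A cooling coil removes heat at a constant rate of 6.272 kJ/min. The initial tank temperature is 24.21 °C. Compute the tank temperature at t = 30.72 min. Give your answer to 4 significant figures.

32.69 °C

M c_p dT/dt = ṁ c_p (T_in − T) − Q̇.
τ = M/ṁ = 30.8887 min; T_ss = T_in − Q̇/(ṁ c_p) = 37.70 − 6.272/(50.86·3.274) = 37.6623 °C.
T approaches T_ss exponentially: T(t) = T_ss + (T₀ − T_ss) e^(−t/τ).
T(30.72) = 37.6623 + (-13.4523)·e^(−30.72/30.8887) = 37.6623 + (-13.4523)·0.369894 = 32.6864 °C.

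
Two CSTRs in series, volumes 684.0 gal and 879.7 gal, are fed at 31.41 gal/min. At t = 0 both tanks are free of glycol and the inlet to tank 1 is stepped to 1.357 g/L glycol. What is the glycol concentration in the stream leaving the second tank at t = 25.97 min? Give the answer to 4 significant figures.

Time constants: τᵢ = Vᵢ/Q for each well-mixed tank.
τ₁ = 684.0/31.41 = 21.7765 min; τ₂ = 879.7/31.41 = 28.0070 min.
Solving the cascade with C₁(0)=C₂(0)=0 gives C₂(t) = C_in[1 − (τ₁ e^(−t/τ₁) − τ₂ e^(−t/τ₂))/(τ₁ − τ₂)].
At t = 25.97: e^(−t/τ₁) = 0.303440, e^(−t/τ₂) = 0.395633.
C₂ = 1.357·[1 − (21.7765·0.303440 − 28.0070·0.395633)/(-6.23050)] = 1.357·0.282140 = 0.382865 g/L.

0.3829 g/L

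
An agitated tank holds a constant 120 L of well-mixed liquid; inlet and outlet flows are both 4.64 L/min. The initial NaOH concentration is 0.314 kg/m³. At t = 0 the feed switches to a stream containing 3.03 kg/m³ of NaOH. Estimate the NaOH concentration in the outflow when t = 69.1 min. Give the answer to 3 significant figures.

Mass balance on the solute (V constant): V dC/dt = Q(C_in − C).
So dC/dt = (C_in − C)/τ with τ = V/Q = 120/4.64 = 25.862 min.
C approaches C_in exponentially: C(t) = C_in + (C₀ − C_in) e^(−t/τ).
C(69.1) = 3.03 + (0.314 − 3.03)·e^(−69.1/25.862) = 3.03 + (-2.7160)·0.069123 = 2.8423 kg/m³.

2.84 kg/m³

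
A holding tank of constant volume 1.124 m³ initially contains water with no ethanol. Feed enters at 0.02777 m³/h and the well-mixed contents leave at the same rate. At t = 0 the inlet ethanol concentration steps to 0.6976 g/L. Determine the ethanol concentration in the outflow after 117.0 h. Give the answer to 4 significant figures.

Accumulation = in − out for the solute gives V dC/dt = Q(C_in − C).
Rewrite as dC/dt + C/τ = C_in/τ, τ = V/Q = 40.4753 h.
This is linear first-order; C(t) = C_in + (C₀ − C_in) e^(−t/τ).
C(117.0) = 0.6976 + (0 − 0.6976)·e^(−117.0/40.4753) = 0.6976 + (-0.697600)·0.0555401 = 0.658855 g/L.

0.6589 g/L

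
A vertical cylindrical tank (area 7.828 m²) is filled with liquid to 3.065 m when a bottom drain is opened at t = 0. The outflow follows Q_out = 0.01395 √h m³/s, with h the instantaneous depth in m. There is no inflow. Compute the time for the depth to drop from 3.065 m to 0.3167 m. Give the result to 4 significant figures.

With no inflow, A dh/dt = −0.01395 √h.
∫ h^(−1/2) dh = −(0.01395/A) ∫ dt, giving 2√h = 2√h₀ − (0.01395/A) t.
t = 2A(√h₀ − √h)/0.01395 = 2·7.828·(√3.065 − √0.3167)/0.01395
  = 15.6560 × (1.75071 − 0.562761) / 0.01395 = 1333.23 s.

1333 s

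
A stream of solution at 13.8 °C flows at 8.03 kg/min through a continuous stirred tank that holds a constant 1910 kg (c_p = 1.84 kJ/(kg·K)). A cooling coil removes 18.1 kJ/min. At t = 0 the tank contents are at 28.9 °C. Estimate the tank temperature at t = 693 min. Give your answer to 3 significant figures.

13.5 °C

Unsteady energy balance on the tank contents: M c_p dT/dt = ṁ c_p (T_in − T) − 18.1.
Rearrange: dT/dt = (T_ss − T)/τ with τ = M/ṁ = 237.86 min and T_ss = T_in − Q̇/(ṁ c_p) = 12.575 °C.
Integrating: T(t) = T_ss + (T₀ − T_ss) e^(−t/τ).
T(693) = 12.575 + (16.325)·e^(−693/237.86) = 12.575 + (16.325)·0.054285 = 13.461 °C.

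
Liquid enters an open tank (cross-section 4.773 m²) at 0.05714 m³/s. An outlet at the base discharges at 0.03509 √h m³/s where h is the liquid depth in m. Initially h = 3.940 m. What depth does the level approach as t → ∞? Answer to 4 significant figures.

2.652 m

Level balance: A dh/dt = 0.05714 − 0.03509 √h. Setting dh/dt = 0:
Q_in = 0.03509 √h_ss ⇒ √h_ss = 0.05714/0.03509 = 1.62838.
h_ss = 1.62838² = 2.65163 m. (Since h₀ = 3.940 m > h_ss, the level will fall toward this value.)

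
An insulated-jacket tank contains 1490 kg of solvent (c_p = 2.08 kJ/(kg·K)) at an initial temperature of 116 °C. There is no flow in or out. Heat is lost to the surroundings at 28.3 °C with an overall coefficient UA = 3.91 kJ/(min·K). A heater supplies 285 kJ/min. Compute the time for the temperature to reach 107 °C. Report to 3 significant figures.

Energy balance: M c_p dT/dt = −UA(T − T_amb) + Q̇.
τ = M c_p/UA = 792.63 min; T_ss = T_amb + Q̇/UA = 28.3 + 285/3.91 = 101.19 °C.
T(t) = T_ss + (T₀ − T_ss)e^(−t/τ); set T = 107:
t = −τ ln[(T − T_ss)/(T₀ − T_ss)] = −792.63 · ln(0.39230) = 741.69 min.

742 min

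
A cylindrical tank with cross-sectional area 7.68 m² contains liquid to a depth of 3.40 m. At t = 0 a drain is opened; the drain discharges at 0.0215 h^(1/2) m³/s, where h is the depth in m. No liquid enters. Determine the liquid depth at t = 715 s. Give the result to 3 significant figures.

0.711 m

With no inflow, A dh/dt = −0.0215 √h.
Separate and integrate: 2(√h − √h₀) = −(0.0215/A) t.
√h = √3.40 − 0.0215·715/(2·7.68) = 1.8439 − 1.0008 = 0.84310.
h = 0.84310² = 0.71081 m.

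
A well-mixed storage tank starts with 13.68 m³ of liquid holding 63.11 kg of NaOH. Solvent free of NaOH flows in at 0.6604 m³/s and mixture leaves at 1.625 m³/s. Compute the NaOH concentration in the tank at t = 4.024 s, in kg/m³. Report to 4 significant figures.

3.671 kg/m³

Total volume: dV/dt = Q_in − Q_out = -0.964600 m³/s, so V(t) = 13.68 − 0.964600 t and V(4.024) = 9.79845 m³.
No NaOH enters, so dm/dt = −Q_out · (m/V).
Separate: dm/m = −Q_out dt/V(t) ⇒ ln(m/m₀) = −(Q_out/(Q_in−Q_out)) ln(V/V₀).
m = m₀ (V₀/V)^(Q_out/(Q_in−Q_out)) = 63.11 × (13.68/9.79845)^(-1.68464) = 35.9705 kg.
C = m/V = 35.9705/9.79845 = 3.67104 kg/m³.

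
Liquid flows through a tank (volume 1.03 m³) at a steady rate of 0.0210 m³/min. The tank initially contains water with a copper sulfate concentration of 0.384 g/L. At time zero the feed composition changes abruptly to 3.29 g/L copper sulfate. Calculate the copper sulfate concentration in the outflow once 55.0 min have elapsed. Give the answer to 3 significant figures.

Unsteady species balance (constant V, well mixed): V dC/dt = Q(C_in − C).
Time constant τ = V/Q = 1.03/0.0210 = 49.048 min.
C approaches C_in exponentially: C(t) = C_in + (C₀ − C_in) e^(−t/τ).
C(55.0) = 3.29 + (0.384 − 3.29)·e^(−55.0/49.048) = 3.29 + (-2.9060)·0.32584 = 2.3431 g/L.

2.34 g/L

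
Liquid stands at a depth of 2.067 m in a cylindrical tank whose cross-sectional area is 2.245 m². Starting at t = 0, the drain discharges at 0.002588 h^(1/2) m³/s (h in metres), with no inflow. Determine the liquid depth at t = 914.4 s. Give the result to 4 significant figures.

A dh/dt = −Q_out = −0.002588 √h.
This is separable: 2 d(√h)/dt = −0.002588/A, so √h = √h₀ − (0.002588/(2A)) t.
√h = √2.067 − 0.002588·914.4/(2·2.245) = 1.43771 − 0.527053 = 0.910654.
h = 0.910654² = 0.829290 m.

0.8293 m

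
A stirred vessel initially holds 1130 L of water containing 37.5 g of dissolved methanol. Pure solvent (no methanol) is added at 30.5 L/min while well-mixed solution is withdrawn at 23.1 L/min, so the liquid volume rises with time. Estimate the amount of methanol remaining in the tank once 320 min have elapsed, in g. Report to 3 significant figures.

Let m(t) be the amount of methanol. Volume: V(t) = V₀ + (Q_in − Q_out) t = 1130 + 7.4000 t; V(320) = 3498.0 L.
Species balance (pure solvent in): dm/dt = −Q_out · m/V(t).
Separate: dm/m = −Q_out dt/V(t) ⇒ ln(m/m₀) = −(Q_out/(Q_in−Q_out)) ln(V/V₀).
m = m₀ (V₀/V)^(Q_out/(Q_in−Q_out)) = 37.5 × (1130/3498.0)^(3.1216) = 1.1018 g.

1.10 g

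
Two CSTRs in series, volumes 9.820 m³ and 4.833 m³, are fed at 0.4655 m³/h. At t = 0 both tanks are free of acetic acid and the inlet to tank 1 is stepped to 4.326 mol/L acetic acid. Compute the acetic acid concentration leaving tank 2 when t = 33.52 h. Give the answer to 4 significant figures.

2.753 mol/L

Species balance on tank i: dCᵢ/dt = (Cᵢ₋₁ − Cᵢ)/τᵢ with τᵢ = Vᵢ/Q.
τ₁ = 9.820/0.4655 = 21.0956 h; τ₂ = 4.833/0.4655 = 10.3824 h.
Solving the cascade with C₁(0)=C₂(0)=0 gives C₂(t) = C_in[1 − (τ₁ e^(−t/τ₁) − τ₂ e^(−t/τ₂))/(τ₁ − τ₂)].
At t = 33.52: e^(−t/τ₁) = 0.204138, e^(−t/τ₂) = 0.0396151.
C₂ = 4.326·[1 − (21.0956·0.204138 − 10.3824·0.0396151)/(10.7132)] = 4.326·0.636419 = 2.75315 mol/L.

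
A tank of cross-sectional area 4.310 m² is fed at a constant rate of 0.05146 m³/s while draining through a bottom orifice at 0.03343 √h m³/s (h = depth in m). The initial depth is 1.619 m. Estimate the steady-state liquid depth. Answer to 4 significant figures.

2.370 m

Level balance: A dh/dt = 0.05146 − 0.03343 √h. Setting dh/dt = 0:
Q_in = 0.03343 √h_ss ⇒ √h_ss = 0.05146/0.03343 = 1.53934.
h_ss = 1.53934² = 2.36956 m. (Since h₀ = 1.619 m < h_ss, the level will rise toward this value.)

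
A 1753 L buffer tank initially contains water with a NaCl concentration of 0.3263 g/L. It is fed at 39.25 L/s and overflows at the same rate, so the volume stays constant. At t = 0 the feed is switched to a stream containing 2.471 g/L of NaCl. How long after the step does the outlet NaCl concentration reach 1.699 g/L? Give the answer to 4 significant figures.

Accumulation = in − out for the solute gives V dC/dt = Q(C_in − C), so τ = V/Q = 44.6624 s.
C(t) = C_in + (C₀ − C_in) e^(−t/τ). Set C = 1.699 and solve for t:
e^(−t/τ) = (C − C_in)/(C₀ − C_in) = (1.699 − 2.471)/(0.3263 − 2.471) = 0.359957
t = −τ ln(…) = 44.6624 × 1.02177 = 45.6347 s.

45.63 s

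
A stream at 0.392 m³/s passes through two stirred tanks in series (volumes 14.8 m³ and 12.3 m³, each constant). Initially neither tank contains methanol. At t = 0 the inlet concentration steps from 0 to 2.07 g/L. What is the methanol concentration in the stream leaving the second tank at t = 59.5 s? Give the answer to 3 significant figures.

Each tank obeys Vᵢ dCᵢ/dt = Q(Cᵢ₋₁ − Cᵢ), so τᵢ = Vᵢ/Q.
τ₁ = 14.8/0.392 = 37.755 s; τ₂ = 12.3/0.392 = 31.378 s.
Solving the cascade with C₁(0)=C₂(0)=0 gives C₂(t) = C_in[1 − (τ₁ e^(−t/τ₁) − τ₂ e^(−t/τ₂))/(τ₁ − τ₂)].
At t = 59.5: e^(−t/τ₁) = 0.20681, e^(−t/τ₂) = 0.15013.
C₂ = 2.07·[1 − (37.755·0.20681 − 31.378·0.15013)/(6.3776)] = 2.07·0.51431 = 1.0646 g/L.

1.06 g/L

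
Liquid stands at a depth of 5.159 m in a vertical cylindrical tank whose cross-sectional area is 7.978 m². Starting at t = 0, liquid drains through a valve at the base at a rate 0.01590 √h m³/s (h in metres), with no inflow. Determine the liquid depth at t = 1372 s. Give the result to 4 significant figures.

A dh/dt = −Q_out = −0.01590 √h.
Separate and integrate: 2(√h − √h₀) = −(0.01590/A) t.
√h = √5.159 − 0.01590·1372/(2·7.978) = 2.27134 − 1.36718 = 0.904158.
h = 0.904158² = 0.817503 m.

0.8175 m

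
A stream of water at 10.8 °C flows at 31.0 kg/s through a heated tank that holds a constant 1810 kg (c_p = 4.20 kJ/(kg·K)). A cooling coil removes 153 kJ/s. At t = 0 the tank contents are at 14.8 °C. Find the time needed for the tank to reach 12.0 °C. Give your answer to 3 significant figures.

First-law balance (no shaft work): M c_p dT/dt = ṁ c_p (T_in − T) − 153.
τ = M/ṁ = 58.387 s; T_ss = T_in − Q̇/(ṁ c_p) = 9.6249 °C.
T(t) = T_ss + (T₀ − T_ss) e^(−t/τ). Set T = 12.0:
e^(−t/τ) = (12.0 − 9.6249)/(14.8 − 9.6249) = 0.45895
t = −58.387 · ln(0.45895) = 45.473 s.

45.5 s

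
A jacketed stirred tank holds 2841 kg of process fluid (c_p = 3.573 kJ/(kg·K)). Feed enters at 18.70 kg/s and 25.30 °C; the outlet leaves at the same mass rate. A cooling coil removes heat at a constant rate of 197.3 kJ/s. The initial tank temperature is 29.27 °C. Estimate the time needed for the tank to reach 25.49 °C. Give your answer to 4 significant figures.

Energy balance: M c_p dT/dt = ṁ c_p (T_in − T) − 197.3.
τ = M/ṁ = 151.925 s; T_ss = T_in − Q̇/(ṁ c_p) = 22.3471 °C.
T(t) = T_ss + (T₀ − T_ss) e^(−t/τ). Set T = 25.49:
e^(−t/τ) = (25.49 − 22.3471)/(29.27 − 22.3471) = 0.453988
t = −151.925 · ln(0.453988) = 119.973 s.

120.0 s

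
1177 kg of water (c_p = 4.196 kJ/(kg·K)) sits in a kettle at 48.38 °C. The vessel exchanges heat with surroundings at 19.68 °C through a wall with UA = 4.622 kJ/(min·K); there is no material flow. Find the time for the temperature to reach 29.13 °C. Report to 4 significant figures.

Unsteady energy balance on the tank contents: M c_p dT/dt = −UA(T − T_amb).
τ = M c_p/UA = 1068.52 min; T_ss = T_amb = 19.6800 °C.
T(t) = T_ss + (T₀ − T_ss)e^(−t/τ); set T = 29.13:
t = −τ ln[(T − T_ss)/(T₀ − T_ss)] = −1068.52 · ln(0.329268) = 1187.00 min.

1187 min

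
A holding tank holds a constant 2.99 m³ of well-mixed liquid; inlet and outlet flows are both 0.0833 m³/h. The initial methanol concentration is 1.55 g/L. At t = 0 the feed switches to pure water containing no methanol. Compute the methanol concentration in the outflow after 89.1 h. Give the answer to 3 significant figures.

0.130 g/L

Species balance on the tank: V dC/dt = Q(C_in − C).
Rewrite as dC/dt + C/τ = C_in/τ, τ = V/Q = 35.894 h.
This is linear first-order; C(t) = C_in + (C₀ − C_in) e^(−t/τ).
C(89.1) = 0 + (1.55 − 0)·e^(−89.1/35.894) = 0 + (1.5500)·0.083552 = 0.12951 g/L.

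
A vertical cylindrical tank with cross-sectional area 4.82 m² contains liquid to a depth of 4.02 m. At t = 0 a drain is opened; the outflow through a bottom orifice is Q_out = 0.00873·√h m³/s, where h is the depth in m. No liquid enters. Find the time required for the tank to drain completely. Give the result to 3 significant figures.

2210 s

A dh/dt = −Q_out = −0.00873 √h.
This is separable: 2 d(√h)/dt = −0.00873/A, so √h = √h₀ − (0.00873/(2A)) t.
Set h = 0: 2√h₀ = (0.00873/A) t_empty ⇒ t_empty = 2A√h₀/0.00873.
t_empty = 2·4.82·√4.02/0.00873 = 9.6400·2.0050/0.00873 = 2214.0 s.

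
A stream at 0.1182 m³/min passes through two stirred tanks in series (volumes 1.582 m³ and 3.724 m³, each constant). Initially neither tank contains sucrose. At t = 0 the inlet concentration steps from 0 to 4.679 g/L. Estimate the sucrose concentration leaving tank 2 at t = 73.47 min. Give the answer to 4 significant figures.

3.903 g/L

Each tank obeys Vᵢ dCᵢ/dt = Q(Cᵢ₋₁ − Cᵢ), so τᵢ = Vᵢ/Q.
τ₁ = 1.582/0.1182 = 13.3841 min; τ₂ = 3.724/0.1182 = 31.5059 min.
Tank 1: C₁ = C_in(1 − e^(−t/τ₁)). Tank 2 (τ₁ ≠ τ₂): C₂ = C_in[1 − (τ₁ e^(−t/τ₁) − τ₂ e^(−t/τ₂))/(τ₁ − τ₂)].
At t = 73.47: e^(−t/τ₁) = 0.00413052, e^(−t/τ₂) = 0.0971069.
C₂ = 4.679·[1 − (13.3841·0.00413052 − 31.5059·0.0971069)/(-18.1218)] = 4.679·0.834224 = 3.90334 g/L.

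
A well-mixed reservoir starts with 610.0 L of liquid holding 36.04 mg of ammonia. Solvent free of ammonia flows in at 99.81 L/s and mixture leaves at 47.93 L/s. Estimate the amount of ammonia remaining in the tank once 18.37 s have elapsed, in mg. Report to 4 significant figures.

Let m(t) be the amount of ammonia. Volume: V(t) = V₀ + (Q_in − Q_out) t = 610.0 + 51.8800 t; V(18.37) = 1563.04 L.
No ammonia enters, so dm/dt = −Q_out · (m/V).
dm/m = −Q_out dt/(V₀ + 51.8800 t); integrating gives ln(m/m₀) = −(Q_out/(Q_in−Q_out)) ln(V/V₀).
m = m₀ (V₀/V)^(Q_out/(Q_in−Q_out)) = 36.04 × (610.0/1563.04)^(0.923863) = 15.1098 mg.

15.11 mg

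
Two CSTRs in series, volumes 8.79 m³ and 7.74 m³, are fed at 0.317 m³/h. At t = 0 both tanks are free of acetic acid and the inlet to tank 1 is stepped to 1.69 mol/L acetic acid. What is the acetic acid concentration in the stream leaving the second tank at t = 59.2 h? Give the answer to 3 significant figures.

Each tank obeys Vᵢ dCᵢ/dt = Q(Cᵢ₋₁ − Cᵢ), so τᵢ = Vᵢ/Q.
τ₁ = 8.79/0.317 = 27.729 h; τ₂ = 7.74/0.317 = 24.416 h.
Tank 1: C₁ = C_in(1 − e^(−t/τ₁)). Tank 2 (τ₁ ≠ τ₂): C₂ = C_in[1 − (τ₁ e^(−t/τ₁) − τ₂ e^(−t/τ₂))/(τ₁ − τ₂)].
At t = 59.2: e^(−t/τ₁) = 0.11825, e^(−t/τ₂) = 0.088514.
C₂ = 1.69·[1 − (27.729·0.11825 − 24.416·0.088514)/(3.3123)] = 1.69·0.66257 = 1.1197 mol/L.

1.12 mol/L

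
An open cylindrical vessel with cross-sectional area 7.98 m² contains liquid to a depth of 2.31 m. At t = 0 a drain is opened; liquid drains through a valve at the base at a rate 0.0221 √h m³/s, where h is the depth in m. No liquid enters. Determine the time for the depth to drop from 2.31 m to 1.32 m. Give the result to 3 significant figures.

268 s

Mass balance (ρ constant): A dh/dt = −0.0221 √h.
Separate and integrate: 2(√h − √h₀) = −(0.0221/A) t.
t = 2A(√h₀ − √h)/0.0221 = 2·7.98·(√2.31 − √1.32)/0.0221
  = 15.960 × (1.5199 − 1.1489) / 0.0221 = 267.89 s.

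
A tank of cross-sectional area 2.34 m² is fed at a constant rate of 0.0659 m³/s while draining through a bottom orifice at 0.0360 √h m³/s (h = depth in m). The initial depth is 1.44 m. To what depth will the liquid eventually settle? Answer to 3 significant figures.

3.35 m

Volume balance on the tank: A dh/dt = Q_in − 0.0360 √h. At steady state dh/dt = 0:
Q_in = 0.0360 √h_ss ⇒ √h_ss = 0.0659/0.0360 = 1.8306.
h_ss = 1.8306² = 3.3509 m. (Since h₀ = 1.44 m < h_ss, the level will rise toward this value.)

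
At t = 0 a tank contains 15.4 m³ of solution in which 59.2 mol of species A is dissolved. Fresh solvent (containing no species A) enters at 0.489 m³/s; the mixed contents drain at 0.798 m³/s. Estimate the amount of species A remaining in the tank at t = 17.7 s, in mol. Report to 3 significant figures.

Total volume: dV/dt = Q_in − Q_out = -0.30900 m³/s, so V(t) = 15.4 − 0.30900 t and V(17.7) = 9.9307 m³.
Solute balance: dm/dt = 0 − Q_out C = −Q_out m/V(t).
Separate: dm/m = −Q_out dt/V(t) ⇒ ln(m/m₀) = −(Q_out/(Q_in−Q_out)) ln(V/V₀).
m = m₀ (V₀/V)^(Q_out/(Q_in−Q_out)) = 59.2 × (15.4/9.9307)^(-2.5825) = 19.065 mol.

19.1 mol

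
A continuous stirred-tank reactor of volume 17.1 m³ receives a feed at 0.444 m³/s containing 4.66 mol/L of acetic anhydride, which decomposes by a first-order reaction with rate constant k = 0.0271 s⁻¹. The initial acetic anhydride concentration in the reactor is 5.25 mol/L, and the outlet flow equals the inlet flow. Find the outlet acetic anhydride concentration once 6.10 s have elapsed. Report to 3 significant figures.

V dC/dt = Q(C_in − C) − k V C.
This is linear with rate a = Q/V + k = 0.053065 s⁻¹.
C_ss = Q C_in/(Q + kV) = 2.2802 mol/L; C(t) = C_ss + (C₀ − C_ss) e^(−a t).
C(6.10) = 2.2802 + (2.9698)·e^(−0.053065·6.10) = 2.2802 + (2.9698)·0.72347 = 4.4288 mol/L.

4.43 mol/L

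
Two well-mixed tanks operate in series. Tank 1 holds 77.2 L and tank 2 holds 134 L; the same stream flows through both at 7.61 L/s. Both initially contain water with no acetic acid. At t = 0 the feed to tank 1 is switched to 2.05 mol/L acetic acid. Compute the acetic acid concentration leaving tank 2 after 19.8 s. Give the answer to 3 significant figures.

0.875 mol/L

Each tank obeys Vᵢ dCᵢ/dt = Q(Cᵢ₋₁ − Cᵢ), so τᵢ = Vᵢ/Q.
τ₁ = 77.2/7.61 = 10.145 s; τ₂ = 134/7.61 = 17.608 s.
Solving the cascade with C₁(0)=C₂(0)=0 gives C₂(t) = C_in[1 − (τ₁ e^(−t/τ₁) − τ₂ e^(−t/τ₂))/(τ₁ − τ₂)].
At t = 19.8: e^(−t/τ₁) = 0.14202, e^(−t/τ₂) = 0.32483.
C₂ = 2.05·[1 − (10.145·0.14202 − 17.608·0.32483)/(-7.4639)] = 2.05·0.42671 = 0.87476 mol/L.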